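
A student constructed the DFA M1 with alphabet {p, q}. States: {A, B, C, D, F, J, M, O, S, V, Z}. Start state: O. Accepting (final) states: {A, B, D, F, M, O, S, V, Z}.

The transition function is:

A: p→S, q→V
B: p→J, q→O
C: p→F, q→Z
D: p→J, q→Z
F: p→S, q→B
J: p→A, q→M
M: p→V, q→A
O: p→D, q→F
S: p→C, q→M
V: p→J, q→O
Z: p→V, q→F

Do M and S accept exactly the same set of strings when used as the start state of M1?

Every state is reachable, so we keep all 11.
P0 = {A,B,D,F,M,O,S,V,Z} | {C,J}.
Split {A,B,D,F,M,O,S,V,Z} by δ(·,p) → {A,F,M,O,Z} and {B,D,S,V}.
Refine {A,F,M,O,Z} on symbol q: members go to different blocks, giving {M,O,Z} and {A,F}.
No further refinement is possible. Final partition (4 blocks): {M,O,Z} | {C,J} | {B,D,S,V} | {A,F}.
M and S end up in different blocks, so they are distinguishable. For instance, the string 'p' is accepted from only M.

No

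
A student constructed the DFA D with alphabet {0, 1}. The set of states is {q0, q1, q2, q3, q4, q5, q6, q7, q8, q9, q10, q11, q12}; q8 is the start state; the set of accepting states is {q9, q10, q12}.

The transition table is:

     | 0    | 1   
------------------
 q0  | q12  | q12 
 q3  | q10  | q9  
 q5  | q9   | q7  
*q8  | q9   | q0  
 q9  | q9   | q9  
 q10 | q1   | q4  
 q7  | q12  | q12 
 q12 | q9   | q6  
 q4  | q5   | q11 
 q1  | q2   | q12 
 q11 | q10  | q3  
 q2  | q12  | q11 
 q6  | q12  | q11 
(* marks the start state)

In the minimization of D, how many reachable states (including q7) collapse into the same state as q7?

All states are reachable from the start state.
Initial partition by acceptance: {q9,q10,q12} | {q0,q1,q2,q3,q4,q5,q6,q7,q8,q11}.
On input 0, block {q9,q10,q12} splits into {q9,q12} and {q10}.
Split {q9,q12} by δ(·,1) → {q9} and {q12}.
On input 0, block {q0,q1,q2,q3,q4,q5,q6,q7,q8,q11} splits into {q0,q2,q6,q7} and {q1,q4} and {q3,q11} and {q5,q8}.
Refine {q0,q2,q6,q7} on symbol 1: members go to different blocks, giving {q0,q7} and {q2,q6}.
Split {q1,q4} by δ(·,0) → {q1} and {q4}.
Refine {q3,q11} on symbol 1: members go to different blocks, giving {q3} and {q11}.
No further refinement is possible. Final partition (10 blocks): {q9} | {q0,q7} | {q10} | {q12} | {q1} | {q3} | {q5,q8} | {q2,q6} | {q4} | {q11}.
The equivalence class containing q7 is {q0,q7}, of size 2.

2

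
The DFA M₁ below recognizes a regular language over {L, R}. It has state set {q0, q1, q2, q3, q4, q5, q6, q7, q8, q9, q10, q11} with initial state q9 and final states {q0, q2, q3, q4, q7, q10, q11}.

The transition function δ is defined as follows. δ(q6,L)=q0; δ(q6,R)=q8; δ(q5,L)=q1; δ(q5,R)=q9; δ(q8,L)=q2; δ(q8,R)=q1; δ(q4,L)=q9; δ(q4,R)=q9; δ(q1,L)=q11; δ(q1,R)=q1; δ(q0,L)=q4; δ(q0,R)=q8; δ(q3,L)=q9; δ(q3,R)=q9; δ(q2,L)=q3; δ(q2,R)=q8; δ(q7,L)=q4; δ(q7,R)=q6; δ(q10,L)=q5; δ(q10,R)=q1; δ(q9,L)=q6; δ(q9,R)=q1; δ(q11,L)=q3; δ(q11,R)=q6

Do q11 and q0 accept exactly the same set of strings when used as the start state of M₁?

First remove the unreachable states {q5,q7,q10}; 9 states remain.
P0 = {q0,q2,q3,q4,q11} | {q1,q6,q8,q9}.
On input L, block {q0,q2,q3,q4,q11} splits into {q0,q2,q11} and {q3,q4}.
Refine {q1,q6,q8,q9} on symbol L: members go to different blocks, giving {q1,q6,q8} and {q9}.
No further refinement is possible. Final partition (4 blocks): {q0,q2,q11} | {q1,q6,q8} | {q3,q4} | {q9}.
q11 and q0 lie in the same block of the stable partition, so they are equivalent — no string distinguishes them.

Yes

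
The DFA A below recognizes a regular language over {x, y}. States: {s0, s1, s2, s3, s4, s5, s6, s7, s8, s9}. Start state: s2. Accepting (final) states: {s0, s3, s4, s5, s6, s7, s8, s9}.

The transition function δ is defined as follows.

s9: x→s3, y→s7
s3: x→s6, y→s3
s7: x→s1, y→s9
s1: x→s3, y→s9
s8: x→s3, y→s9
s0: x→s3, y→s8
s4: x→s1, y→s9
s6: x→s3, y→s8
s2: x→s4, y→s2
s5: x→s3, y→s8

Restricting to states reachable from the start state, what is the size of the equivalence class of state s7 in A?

2

States {s0,s5} cannot be reached from the start state, so discard them.
Start with accepting vs non-accepting: {s3,s4,s6,s7,s8,s9} | {s1,s2}.
Split {s3,s4,s6,s7,s8,s9} by δ(·,x) → {s3,s6,s8,s9} and {s4,s7}.
Refine {s3,s6,s8,s9} on symbol y: members go to different blocks, giving {s3,s6,s8} and {s9}.
Refine {s3,s6,s8} on symbol y: members go to different blocks, giving {s3,s6} and {s8}.
Refine {s3,s6} on symbol y: members go to different blocks, giving {s3} and {s6}.
On input x, block {s1,s2} splits into {s1} and {s2}.
Stable partition: {s3} | {s1} | {s4,s7} | {s9} | {s8} | {s6} | {s2} — 7 equivalence classes.
The equivalence class containing s7 is {s4,s7}, of size 2.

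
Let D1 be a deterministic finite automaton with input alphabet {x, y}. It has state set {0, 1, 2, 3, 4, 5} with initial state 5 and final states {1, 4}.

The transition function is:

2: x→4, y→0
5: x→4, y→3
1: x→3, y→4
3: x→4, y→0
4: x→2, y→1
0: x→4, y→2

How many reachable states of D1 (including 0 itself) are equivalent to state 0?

4

Every state is reachable, so we keep all 6.
Initial partition by acceptance: {1,4} | {0,2,3,5}.
Stable partition: {1,4} | {0,2,3,5} — 2 equivalence classes.
The equivalence class containing 0 is {0,2,3,5}, of size 4.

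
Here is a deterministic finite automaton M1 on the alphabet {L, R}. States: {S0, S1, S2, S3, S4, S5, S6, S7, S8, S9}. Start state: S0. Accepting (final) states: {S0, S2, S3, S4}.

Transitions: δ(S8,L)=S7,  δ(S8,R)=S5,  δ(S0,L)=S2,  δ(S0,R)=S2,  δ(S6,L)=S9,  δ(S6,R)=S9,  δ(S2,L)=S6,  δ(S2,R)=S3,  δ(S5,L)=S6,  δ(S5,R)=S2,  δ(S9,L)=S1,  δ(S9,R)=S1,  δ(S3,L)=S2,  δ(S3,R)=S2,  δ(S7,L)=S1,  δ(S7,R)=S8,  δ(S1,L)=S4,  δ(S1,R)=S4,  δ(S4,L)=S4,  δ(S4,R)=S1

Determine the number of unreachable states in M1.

Starting at S0 and following transitions, the reachable set is {S0, S1, S2, S3, S4, S6, S9}. That leaves S5, S7, S8 unreachable — 3 in total.

3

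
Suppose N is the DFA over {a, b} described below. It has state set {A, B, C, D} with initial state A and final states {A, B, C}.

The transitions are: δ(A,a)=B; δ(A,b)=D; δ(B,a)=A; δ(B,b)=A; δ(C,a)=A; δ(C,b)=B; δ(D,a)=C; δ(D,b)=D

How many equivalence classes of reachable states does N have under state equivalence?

All states are reachable from the start state.
P0 = {A,B,C} | {D}.
On input b, block {A,B,C} splits into {B,C} and {A}.
Split {B,C} by δ(·,b) → {B} and {C}.
Stable partition: {B} | {D} | {A} | {C} — 4 equivalence classes.

4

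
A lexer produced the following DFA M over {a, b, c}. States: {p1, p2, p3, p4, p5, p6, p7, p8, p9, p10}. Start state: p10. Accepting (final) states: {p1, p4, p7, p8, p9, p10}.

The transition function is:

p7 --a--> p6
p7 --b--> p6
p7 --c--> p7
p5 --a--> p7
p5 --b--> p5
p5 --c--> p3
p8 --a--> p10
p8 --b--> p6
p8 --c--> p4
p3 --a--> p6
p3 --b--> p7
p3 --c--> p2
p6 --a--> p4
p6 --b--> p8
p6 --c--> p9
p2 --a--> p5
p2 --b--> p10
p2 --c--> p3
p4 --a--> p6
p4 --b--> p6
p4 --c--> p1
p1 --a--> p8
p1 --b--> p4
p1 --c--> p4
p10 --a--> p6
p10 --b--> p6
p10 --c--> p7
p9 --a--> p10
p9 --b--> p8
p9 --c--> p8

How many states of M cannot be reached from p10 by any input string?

Starting at p10 and following transitions, the reachable set is {p1, p4, p6, p7, p8, p9, p10}. That leaves p2, p3, p5 unreachable — 3 in total.

3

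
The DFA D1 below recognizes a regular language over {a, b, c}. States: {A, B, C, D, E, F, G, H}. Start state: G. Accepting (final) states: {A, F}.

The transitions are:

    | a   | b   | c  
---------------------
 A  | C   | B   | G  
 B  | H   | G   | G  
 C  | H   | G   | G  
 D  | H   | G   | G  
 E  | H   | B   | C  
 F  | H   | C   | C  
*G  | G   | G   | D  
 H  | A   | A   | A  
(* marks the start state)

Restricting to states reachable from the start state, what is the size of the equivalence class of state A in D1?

1

First remove the unreachable states {E,F}; 6 states remain.
Start with accepting vs non-accepting: {A} | {B,C,D,G,H}.
Split {B,C,D,G,H} by δ(·,a) → {B,C,D,G} and {H}.
Split {B,C,D,G} by δ(·,a) → {B,C,D} and {G}.
The partition is now stable with 4 blocks: {A} | {B,C,D} | {H} | {G}.
State A belongs to the block {A}, which has 1 states.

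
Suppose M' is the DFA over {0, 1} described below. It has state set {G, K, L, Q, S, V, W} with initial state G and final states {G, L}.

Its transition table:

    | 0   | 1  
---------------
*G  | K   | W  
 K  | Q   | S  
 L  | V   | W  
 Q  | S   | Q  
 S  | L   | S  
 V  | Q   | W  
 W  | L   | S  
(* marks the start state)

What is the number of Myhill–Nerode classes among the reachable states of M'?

All states are reachable from the start state.
P0 = {G,L} | {K,Q,S,V,W}.
Refine {K,Q,S,V,W} on symbol 0: members go to different blocks, giving {K,Q,V} and {S,W}.
Refine {K,Q,V} on symbol 0: members go to different blocks, giving {K,V} and {Q}.
No further refinement is possible. Final partition (4 blocks): {G,L} | {K,V} | {S,W} | {Q}.

4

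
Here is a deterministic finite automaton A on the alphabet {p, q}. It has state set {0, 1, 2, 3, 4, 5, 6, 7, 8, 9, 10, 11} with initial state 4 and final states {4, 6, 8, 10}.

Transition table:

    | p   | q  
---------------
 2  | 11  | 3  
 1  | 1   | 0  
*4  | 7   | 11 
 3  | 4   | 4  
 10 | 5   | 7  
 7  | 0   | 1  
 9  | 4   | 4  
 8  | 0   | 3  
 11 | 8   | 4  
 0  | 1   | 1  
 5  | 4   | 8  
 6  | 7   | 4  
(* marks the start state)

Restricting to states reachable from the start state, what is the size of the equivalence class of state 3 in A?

States {2,5,6,9,10} cannot be reached from the start state, so discard them.
P0 = {4,8} | {0,1,3,7,11}.
Split {0,1,3,7,11} by δ(·,p) → {0,1,7} and {3,11}.
No further refinement is possible. Final partition (3 blocks): {4,8} | {0,1,7} | {3,11}.
State 3 belongs to the block {3,11}, which has 2 states.

2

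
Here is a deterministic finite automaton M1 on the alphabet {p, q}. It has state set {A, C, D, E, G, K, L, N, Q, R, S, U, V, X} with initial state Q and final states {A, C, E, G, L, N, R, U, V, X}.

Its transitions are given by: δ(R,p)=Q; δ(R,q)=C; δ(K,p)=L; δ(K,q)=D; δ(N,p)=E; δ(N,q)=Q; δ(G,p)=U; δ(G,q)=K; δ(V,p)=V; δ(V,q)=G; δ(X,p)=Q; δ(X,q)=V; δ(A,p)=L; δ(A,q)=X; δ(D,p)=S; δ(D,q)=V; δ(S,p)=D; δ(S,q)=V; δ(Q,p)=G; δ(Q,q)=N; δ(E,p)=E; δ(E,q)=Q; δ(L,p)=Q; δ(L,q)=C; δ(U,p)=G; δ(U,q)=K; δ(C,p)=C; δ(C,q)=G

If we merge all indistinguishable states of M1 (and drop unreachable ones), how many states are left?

7

Reachable states from the start: {C,D,E,G,K,L,N,Q,S,U,V}. Unreachable: {A,R,X} — drop them.
P0 = {C,E,G,L,N,U,V} | {D,K,Q,S}.
Split {C,E,G,L,N,U,V} by δ(·,p) → {C,E,G,N,U,V} and {L}.
Refine {C,E,G,N,U,V} on symbol q: members go to different blocks, giving {E,G,N,U} and {C,V}.
Refine {D,K,Q,S} on symbol p: members go to different blocks, giving {D,S} and {Q} and {K}.
Refine {E,G,N,U} on symbol q: members go to different blocks, giving {E,N} and {G,U}.
The partition is now stable with 7 blocks: {E,N} | {D,S} | {L} | {C,V} | {Q} | {K} | {G,U}.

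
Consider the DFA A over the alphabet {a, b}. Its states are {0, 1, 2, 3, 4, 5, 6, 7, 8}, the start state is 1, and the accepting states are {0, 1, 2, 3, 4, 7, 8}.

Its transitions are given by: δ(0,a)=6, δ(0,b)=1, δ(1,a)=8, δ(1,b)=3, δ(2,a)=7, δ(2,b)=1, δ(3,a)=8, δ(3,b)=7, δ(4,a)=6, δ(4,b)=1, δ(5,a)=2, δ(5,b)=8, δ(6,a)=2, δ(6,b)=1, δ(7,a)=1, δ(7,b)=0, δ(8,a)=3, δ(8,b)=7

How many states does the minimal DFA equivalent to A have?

First remove the unreachable states {4,5}; 7 states remain.
Start with accepting vs non-accepting: {0,1,2,3,7,8} | {6}.
Split {0,1,2,3,7,8} by δ(·,a) → {1,2,3,7,8} and {0}.
Split {1,2,3,7,8} by δ(·,b) → {1,2,3,8} and {7}.
On input a, block {1,2,3,8} splits into {1,3,8} and {2}.
On input b, block {1,3,8} splits into {3,8} and {1}.
Stable partition: {3,8} | {6} | {0} | {7} | {2} | {1} — 6 equivalence classes.

6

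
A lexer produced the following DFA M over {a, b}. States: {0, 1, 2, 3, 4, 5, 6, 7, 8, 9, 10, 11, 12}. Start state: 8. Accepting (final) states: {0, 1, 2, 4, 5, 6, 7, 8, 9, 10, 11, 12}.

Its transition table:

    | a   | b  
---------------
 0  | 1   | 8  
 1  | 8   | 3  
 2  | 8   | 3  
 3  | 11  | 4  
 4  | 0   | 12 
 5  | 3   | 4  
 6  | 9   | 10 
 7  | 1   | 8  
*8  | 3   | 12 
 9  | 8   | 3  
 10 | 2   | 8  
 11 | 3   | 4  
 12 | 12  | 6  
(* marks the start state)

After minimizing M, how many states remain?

8

Reachable states from the start: {0,1,2,3,4,6,8,9,10,11,12}. Unreachable: {5,7} — drop them.
P0 = {0,1,2,4,6,8,9,10,11,12} | {3}.
On input a, block {0,1,2,4,6,8,9,10,11,12} splits into {0,1,2,4,6,9,10,12} and {8,11}.
On input a, block {0,1,2,4,6,9,10,12} splits into {0,4,6,10,12} and {1,2,9}.
Split {0,4,6,10,12} by δ(·,a) → {0,6,10} and {4,12}.
Refine {0,6,10} on symbol b: members go to different blocks, giving {0,10} and {6}.
Split {4,12} by δ(·,a) → {4} and {12}.
Split {8,11} by δ(·,b) → {8} and {11}.
Stable partition: {0,10} | {3} | {8} | {1,2,9} | {4} | {6} | {12} | {11} — 8 equivalence classes.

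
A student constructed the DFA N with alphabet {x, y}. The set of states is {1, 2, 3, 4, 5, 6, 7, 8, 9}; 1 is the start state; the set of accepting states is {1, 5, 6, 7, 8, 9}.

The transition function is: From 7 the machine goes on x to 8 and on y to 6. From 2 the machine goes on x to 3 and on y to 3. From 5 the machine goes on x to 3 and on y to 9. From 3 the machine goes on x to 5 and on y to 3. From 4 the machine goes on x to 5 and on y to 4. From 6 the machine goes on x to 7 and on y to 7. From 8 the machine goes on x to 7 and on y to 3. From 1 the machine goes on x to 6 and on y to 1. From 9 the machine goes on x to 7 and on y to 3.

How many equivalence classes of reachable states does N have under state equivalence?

Reachable states from the start: {1,3,5,6,7,8,9}. Unreachable: {2,4} — drop them.
Initial partition by acceptance: {1,5,6,7,8,9} | {3}.
Split {1,5,6,7,8,9} by δ(·,x) → {1,6,7,8,9} and {5}.
On input y, block {1,6,7,8,9} splits into {1,6,7} and {8,9}.
Split {1,6,7} by δ(·,x) → {1,6} and {7}.
Split {1,6} by δ(·,x) → {1} and {6}.
Stable partition: {1} | {3} | {5} | {8,9} | {7} | {6} — 6 equivalence classes.

6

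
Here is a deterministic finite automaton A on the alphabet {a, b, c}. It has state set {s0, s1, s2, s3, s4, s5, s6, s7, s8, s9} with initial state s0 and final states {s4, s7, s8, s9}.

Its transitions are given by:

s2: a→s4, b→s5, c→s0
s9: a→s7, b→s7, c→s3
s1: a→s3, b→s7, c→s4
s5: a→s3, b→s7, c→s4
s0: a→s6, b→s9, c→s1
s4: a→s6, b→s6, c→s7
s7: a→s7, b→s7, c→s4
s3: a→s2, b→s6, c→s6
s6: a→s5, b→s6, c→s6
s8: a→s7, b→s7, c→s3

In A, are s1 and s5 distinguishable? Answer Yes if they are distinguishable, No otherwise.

No

Reachable states from the start: {s0,s1,s2,s3,s4,s5,s6,s7,s9}. Unreachable: {s8} — drop them.
Start with accepting vs non-accepting: {s4,s7,s9} | {s0,s1,s2,s3,s5,s6}.
Split {s4,s7,s9} by δ(·,a) → {s7,s9} and {s4}.
On input c, block {s7,s9} splits into {s7} and {s9}.
Refine {s0,s1,s2,s3,s5,s6} on symbol a: members go to different blocks, giving {s0,s1,s3,s5,s6} and {s2}.
On input a, block {s0,s1,s3,s5,s6} splits into {s0,s1,s5,s6} and {s3}.
Split {s0,s1,s5,s6} by δ(·,a) → {s0,s6} and {s1,s5}.
Split {s0,s6} by δ(·,a) → {s0} and {s6}.
No further refinement is possible. Final partition (8 blocks): {s7} | {s0} | {s4} | {s9} | {s2} | {s3} | {s1,s5} | {s6}.
s1 and s5 lie in the same block of the stable partition, so they are equivalent — no string distinguishes them.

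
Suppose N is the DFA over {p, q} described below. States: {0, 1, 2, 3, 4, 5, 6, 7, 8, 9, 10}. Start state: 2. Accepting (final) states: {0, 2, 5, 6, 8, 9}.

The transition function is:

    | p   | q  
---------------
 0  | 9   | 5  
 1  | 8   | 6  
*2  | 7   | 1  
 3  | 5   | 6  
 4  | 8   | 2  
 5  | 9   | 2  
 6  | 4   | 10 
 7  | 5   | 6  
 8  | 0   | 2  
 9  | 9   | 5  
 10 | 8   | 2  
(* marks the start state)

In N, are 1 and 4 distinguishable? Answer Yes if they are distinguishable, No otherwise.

States {3} cannot be reached from the start state, so discard them.
Initial partition by acceptance: {0,2,5,6,8,9} | {1,4,7,10}.
Refine {0,2,5,6,8,9} on symbol p: members go to different blocks, giving {0,5,8,9} and {2,6}.
Refine {0,5,8,9} on symbol q: members go to different blocks, giving {0,9} and {5,8}.
The partition is now stable with 4 blocks: {0,9} | {1,4,7,10} | {2,6} | {5,8}.
1 and 4 lie in the same block of the stable partition, so they are equivalent — no string distinguishes them.

No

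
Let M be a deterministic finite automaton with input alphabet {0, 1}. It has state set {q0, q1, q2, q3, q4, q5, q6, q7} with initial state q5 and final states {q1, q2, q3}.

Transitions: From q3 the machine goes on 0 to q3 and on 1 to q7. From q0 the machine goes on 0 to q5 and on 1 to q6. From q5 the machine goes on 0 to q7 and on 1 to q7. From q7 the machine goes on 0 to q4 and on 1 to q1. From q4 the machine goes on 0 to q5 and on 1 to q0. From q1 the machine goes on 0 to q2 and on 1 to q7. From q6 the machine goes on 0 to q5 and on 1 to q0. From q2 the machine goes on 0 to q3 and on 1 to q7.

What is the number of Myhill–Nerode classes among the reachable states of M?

4

Every state is reachable, so we keep all 8.
Start with accepting vs non-accepting: {q1,q2,q3} | {q0,q4,q5,q6,q7}.
Refine {q0,q4,q5,q6,q7} on symbol 1: members go to different blocks, giving {q0,q4,q5,q6} and {q7}.
Refine {q0,q4,q5,q6} on symbol 0: members go to different blocks, giving {q0,q4,q6} and {q5}.
Stable partition: {q1,q2,q3} | {q0,q4,q6} | {q7} | {q5} — 4 equivalence classes.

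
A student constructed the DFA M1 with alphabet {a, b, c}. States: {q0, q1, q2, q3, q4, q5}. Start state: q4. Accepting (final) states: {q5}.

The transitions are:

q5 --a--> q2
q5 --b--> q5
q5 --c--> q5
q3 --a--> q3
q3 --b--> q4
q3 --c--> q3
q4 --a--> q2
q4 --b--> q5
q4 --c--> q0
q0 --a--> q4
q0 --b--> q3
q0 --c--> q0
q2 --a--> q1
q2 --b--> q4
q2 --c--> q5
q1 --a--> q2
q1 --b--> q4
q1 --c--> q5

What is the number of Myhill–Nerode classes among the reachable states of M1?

Start with accepting vs non-accepting: {q5} | {q0,q1,q2,q3,q4}.
Split {q0,q1,q2,q3,q4} by δ(·,b) → {q0,q1,q2,q3} and {q4}.
On input a, block {q0,q1,q2,q3} splits into {q1,q2,q3} and {q0}.
Split {q1,q2,q3} by δ(·,c) → {q1,q2} and {q3}.
The partition is now stable with 5 blocks: {q5} | {q1,q2} | {q4} | {q0} | {q3}.

5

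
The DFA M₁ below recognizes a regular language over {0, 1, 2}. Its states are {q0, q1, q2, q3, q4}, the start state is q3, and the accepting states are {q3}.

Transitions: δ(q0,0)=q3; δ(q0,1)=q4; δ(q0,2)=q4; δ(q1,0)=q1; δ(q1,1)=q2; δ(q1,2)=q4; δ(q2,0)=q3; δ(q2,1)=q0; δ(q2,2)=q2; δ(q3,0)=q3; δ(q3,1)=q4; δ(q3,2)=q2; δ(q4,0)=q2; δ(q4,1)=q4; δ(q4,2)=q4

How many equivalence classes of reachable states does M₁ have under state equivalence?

States {q1} cannot be reached from the start state, so discard them.
Start with accepting vs non-accepting: {q3} | {q0,q2,q4}.
Refine {q0,q2,q4} on symbol 0: members go to different blocks, giving {q0,q2} and {q4}.
On input 1, block {q0,q2} splits into {q0} and {q2}.
Stable partition: {q3} | {q0} | {q4} | {q2} — 4 equivalence classes.

4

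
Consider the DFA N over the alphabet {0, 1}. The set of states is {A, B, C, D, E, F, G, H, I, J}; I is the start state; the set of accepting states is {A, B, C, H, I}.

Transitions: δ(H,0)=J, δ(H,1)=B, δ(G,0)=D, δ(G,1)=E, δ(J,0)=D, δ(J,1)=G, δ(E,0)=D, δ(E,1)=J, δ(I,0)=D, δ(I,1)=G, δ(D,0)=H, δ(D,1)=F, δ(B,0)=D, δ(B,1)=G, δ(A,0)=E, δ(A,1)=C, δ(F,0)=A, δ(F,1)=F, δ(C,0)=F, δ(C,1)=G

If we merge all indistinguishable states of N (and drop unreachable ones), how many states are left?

4

Start with accepting vs non-accepting: {A,B,C,H,I} | {D,E,F,G,J}.
Refine {A,B,C,H,I} on symbol 1: members go to different blocks, giving {B,C,I} and {A,H}.
Split {D,E,F,G,J} by δ(·,0) → {E,G,J} and {D,F}.
Stable partition: {B,C,I} | {E,G,J} | {A,H} | {D,F} — 4 equivalence classes.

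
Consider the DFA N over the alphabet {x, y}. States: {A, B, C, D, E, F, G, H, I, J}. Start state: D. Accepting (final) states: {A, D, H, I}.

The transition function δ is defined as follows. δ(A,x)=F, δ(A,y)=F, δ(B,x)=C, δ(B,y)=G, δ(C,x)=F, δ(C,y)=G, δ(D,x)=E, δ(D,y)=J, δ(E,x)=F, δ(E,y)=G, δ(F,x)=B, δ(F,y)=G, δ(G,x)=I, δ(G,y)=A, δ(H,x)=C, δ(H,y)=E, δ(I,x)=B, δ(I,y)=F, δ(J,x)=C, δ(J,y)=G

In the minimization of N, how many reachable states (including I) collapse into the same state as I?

Reachable states from the start: {A,B,C,D,E,F,G,I,J}. Unreachable: {H} — drop them.
Start with accepting vs non-accepting: {A,D,I} | {B,C,E,F,G,J}.
Refine {B,C,E,F,G,J} on symbol x: members go to different blocks, giving {B,C,E,F,J} and {G}.
No further refinement is possible. Final partition (3 blocks): {A,D,I} | {B,C,E,F,J} | {G}.
The equivalence class containing I is {A,D,I}, of size 3.

3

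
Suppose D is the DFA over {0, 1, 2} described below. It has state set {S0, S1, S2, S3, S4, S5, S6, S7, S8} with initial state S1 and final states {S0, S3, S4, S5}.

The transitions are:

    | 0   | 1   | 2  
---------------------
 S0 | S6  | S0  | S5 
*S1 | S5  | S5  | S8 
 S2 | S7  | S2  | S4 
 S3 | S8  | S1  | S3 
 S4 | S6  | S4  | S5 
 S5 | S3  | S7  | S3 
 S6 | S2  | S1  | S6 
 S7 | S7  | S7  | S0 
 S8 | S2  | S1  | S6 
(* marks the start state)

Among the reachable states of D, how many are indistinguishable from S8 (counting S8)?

2

All states are reachable from the start state.
Initial partition by acceptance: {S0,S3,S4,S5} | {S1,S2,S6,S7,S8}.
On input 0, block {S0,S3,S4,S5} splits into {S0,S3,S4} and {S5}.
Split {S0,S3,S4} by δ(·,1) → {S0,S4} and {S3}.
Split {S1,S2,S6,S7,S8} by δ(·,0) → {S2,S6,S7,S8} and {S1}.
Refine {S2,S6,S7,S8} on symbol 1: members go to different blocks, giving {S2,S7} and {S6,S8}.
Stable partition: {S0,S4} | {S2,S7} | {S5} | {S3} | {S1} | {S6,S8} — 6 equivalence classes.
State S8 belongs to the block {S6,S8}, which has 2 states.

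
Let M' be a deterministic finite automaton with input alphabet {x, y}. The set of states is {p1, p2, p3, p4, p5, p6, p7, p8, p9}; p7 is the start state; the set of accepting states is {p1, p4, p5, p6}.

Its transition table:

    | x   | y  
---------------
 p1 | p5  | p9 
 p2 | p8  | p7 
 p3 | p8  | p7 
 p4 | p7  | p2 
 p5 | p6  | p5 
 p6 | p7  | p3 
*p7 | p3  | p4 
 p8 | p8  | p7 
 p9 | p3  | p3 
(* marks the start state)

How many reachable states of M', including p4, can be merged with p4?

States {p1,p5,p6,p9} cannot be reached from the start state, so discard them.
P0 = {p4} | {p2,p3,p7,p8}.
On input y, block {p2,p3,p7,p8} splits into {p2,p3,p8} and {p7}.
No further refinement is possible. Final partition (3 blocks): {p4} | {p2,p3,p8} | {p7}.
State p4 belongs to the block {p4}, which has 1 states.

1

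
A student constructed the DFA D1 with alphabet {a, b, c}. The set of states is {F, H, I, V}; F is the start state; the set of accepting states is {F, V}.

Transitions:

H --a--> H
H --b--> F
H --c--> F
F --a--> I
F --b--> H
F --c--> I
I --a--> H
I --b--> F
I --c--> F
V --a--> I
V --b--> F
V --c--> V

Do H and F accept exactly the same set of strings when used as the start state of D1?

States {V} cannot be reached from the start state, so discard them.
Start with accepting vs non-accepting: {F} | {H,I}.
No further refinement is possible. Final partition (2 blocks): {F} | {H,I}.
H and F end up in different blocks, so they are distinguishable. For instance, the string 'ε' is accepted from only F.

No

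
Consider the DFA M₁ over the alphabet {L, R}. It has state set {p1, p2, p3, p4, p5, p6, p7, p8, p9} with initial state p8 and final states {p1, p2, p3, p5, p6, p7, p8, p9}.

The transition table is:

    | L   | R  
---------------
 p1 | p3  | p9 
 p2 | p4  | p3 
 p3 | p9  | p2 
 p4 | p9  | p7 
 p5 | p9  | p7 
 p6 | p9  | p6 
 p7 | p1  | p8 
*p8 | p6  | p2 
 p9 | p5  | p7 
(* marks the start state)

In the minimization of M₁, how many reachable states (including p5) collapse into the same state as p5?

2

Every state is reachable, so we keep all 9.
Initial partition by acceptance: {p1,p2,p3,p5,p6,p7,p8,p9} | {p4}.
Refine {p1,p2,p3,p5,p6,p7,p8,p9} on symbol L: members go to different blocks, giving {p1,p3,p5,p6,p7,p8,p9} and {p2}.
On input R, block {p1,p3,p5,p6,p7,p8,p9} splits into {p1,p5,p6,p7,p9} and {p3,p8}.
Split {p1,p5,p6,p7,p9} by δ(·,L) → {p5,p6,p7,p9} and {p1}.
Refine {p5,p6,p7,p9} on symbol L: members go to different blocks, giving {p5,p6,p9} and {p7}.
Split {p5,p6,p9} by δ(·,R) → {p5,p9} and {p6}.
Split {p3,p8} by δ(·,L) → {p3} and {p8}.
No further refinement is possible. Final partition (8 blocks): {p5,p9} | {p4} | {p2} | {p3} | {p1} | {p7} | {p6} | {p8}.
State p5 belongs to the block {p5,p9}, which has 2 states.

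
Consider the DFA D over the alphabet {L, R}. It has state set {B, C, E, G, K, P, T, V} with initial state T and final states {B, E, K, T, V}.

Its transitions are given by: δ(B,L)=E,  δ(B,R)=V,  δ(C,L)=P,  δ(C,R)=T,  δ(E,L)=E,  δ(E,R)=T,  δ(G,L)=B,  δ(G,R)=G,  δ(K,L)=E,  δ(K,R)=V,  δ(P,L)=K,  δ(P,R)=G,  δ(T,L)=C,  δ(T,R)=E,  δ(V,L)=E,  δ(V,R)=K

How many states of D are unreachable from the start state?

0

Every one of the 8 states is reachable from T.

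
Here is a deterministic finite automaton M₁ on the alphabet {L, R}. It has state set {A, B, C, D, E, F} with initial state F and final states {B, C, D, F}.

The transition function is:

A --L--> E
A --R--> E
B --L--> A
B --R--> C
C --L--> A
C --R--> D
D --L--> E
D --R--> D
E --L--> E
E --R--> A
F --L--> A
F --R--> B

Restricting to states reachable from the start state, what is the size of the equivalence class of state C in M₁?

4

All states are reachable from the start state.
P0 = {B,C,D,F} | {A,E}.
No further refinement is possible. Final partition (2 blocks): {B,C,D,F} | {A,E}.
The equivalence class containing C is {B,C,D,F}, of size 4.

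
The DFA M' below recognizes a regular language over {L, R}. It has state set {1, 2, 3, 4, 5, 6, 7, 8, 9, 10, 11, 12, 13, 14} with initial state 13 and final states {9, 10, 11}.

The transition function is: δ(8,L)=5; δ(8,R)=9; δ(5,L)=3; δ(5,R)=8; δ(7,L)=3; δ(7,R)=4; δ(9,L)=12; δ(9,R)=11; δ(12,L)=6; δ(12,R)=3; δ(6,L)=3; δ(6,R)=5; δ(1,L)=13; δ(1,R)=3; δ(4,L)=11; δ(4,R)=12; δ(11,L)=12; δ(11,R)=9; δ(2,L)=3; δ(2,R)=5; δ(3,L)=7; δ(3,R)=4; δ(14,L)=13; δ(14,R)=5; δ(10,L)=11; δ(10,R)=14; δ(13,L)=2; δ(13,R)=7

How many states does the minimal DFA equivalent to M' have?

7

Reachable states from the start: {2,3,4,5,6,7,8,9,11,12,13}. Unreachable: {1,10,14} — drop them.
Start with accepting vs non-accepting: {9,11} | {2,3,4,5,6,7,8,12,13}.
On input L, block {2,3,4,5,6,7,8,12,13} splits into {2,3,5,6,7,8,12,13} and {4}.
On input R, block {2,3,5,6,7,8,12,13} splits into {2,5,6,12,13} and {3,7} and {8}.
On input L, block {2,5,6,12,13} splits into {2,5,6} and {12,13}.
Split {2,5,6} by δ(·,R) → {2,6} and {5}.
The partition is now stable with 7 blocks: {9,11} | {2,6} | {4} | {3,7} | {8} | {12,13} | {5}.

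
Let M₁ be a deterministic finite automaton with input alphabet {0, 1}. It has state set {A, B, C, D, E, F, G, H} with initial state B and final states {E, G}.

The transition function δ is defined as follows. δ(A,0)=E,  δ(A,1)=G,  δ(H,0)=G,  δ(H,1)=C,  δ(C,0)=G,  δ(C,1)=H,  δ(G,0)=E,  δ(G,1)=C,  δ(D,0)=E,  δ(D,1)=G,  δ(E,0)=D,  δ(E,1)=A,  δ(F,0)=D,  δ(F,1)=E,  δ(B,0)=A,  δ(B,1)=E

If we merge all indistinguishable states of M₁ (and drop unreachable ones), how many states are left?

5

Reachable states from the start: {A,B,C,D,E,G,H}. Unreachable: {F} — drop them.
P0 = {E,G} | {A,B,C,D,H}.
Split {E,G} by δ(·,0) → {E} and {G}.
Split {A,B,C,D,H} by δ(·,0) → {A,D} and {C,H} and {B}.
No further refinement is possible. Final partition (5 blocks): {E} | {A,D} | {G} | {C,H} | {B}.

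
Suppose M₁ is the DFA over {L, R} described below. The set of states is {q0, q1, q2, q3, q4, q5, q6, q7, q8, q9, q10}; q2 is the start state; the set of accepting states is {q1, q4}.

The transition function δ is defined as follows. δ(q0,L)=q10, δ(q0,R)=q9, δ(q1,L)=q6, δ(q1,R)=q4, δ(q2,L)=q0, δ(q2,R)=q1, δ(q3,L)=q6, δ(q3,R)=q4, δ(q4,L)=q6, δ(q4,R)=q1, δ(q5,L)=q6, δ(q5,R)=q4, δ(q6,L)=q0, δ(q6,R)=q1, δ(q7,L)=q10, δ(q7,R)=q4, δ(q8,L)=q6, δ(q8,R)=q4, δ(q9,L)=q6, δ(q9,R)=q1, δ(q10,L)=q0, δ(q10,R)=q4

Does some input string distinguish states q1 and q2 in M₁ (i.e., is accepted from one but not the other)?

First remove the unreachable states {q3,q5,q7,q8}; 7 states remain.
P0 = {q1,q4} | {q0,q2,q6,q9,q10}.
Refine {q0,q2,q6,q9,q10} on symbol R: members go to different blocks, giving {q2,q6,q9,q10} and {q0}.
Split {q2,q6,q9,q10} by δ(·,L) → {q2,q6,q10} and {q9}.
The partition is now stable with 4 blocks: {q1,q4} | {q2,q6,q10} | {q0} | {q9}.
q1 and q2 end up in different blocks, so they are distinguishable. For instance, the string 'ε' is accepted from only q1.

Yes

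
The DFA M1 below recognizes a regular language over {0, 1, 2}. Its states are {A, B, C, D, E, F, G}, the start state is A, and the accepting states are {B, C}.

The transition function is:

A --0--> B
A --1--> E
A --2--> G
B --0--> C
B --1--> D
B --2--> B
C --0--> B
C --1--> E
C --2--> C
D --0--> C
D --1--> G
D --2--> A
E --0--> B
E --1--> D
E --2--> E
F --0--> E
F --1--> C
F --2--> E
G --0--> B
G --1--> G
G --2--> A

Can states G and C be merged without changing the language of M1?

No

Reachable states from the start: {A,B,C,D,E,G}. Unreachable: {F} — drop them.
Start with accepting vs non-accepting: {B,C} | {A,D,E,G}.
Stable partition: {B,C} | {A,D,E,G} — 2 equivalence classes.
G and C end up in different blocks, so they are distinguishable. For instance, the string 'ε' is accepted from only C.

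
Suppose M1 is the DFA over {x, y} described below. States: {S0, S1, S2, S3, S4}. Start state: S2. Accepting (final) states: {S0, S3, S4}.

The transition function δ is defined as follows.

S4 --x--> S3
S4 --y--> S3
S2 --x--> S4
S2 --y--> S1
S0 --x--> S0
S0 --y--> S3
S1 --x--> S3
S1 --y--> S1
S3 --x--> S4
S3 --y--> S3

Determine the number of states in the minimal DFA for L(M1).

2

Reachable states from the start: {S1,S2,S3,S4}. Unreachable: {S0} — drop them.
Initial partition by acceptance: {S3,S4} | {S1,S2}.
The partition is now stable with 2 blocks: {S3,S4} | {S1,S2}.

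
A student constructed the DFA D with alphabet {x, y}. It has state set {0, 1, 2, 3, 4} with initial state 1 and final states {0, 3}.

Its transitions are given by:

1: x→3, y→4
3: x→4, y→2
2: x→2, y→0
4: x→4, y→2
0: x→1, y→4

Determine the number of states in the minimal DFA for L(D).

Every state is reachable, so we keep all 5.
Start with accepting vs non-accepting: {0,3} | {1,2,4}.
On input x, block {1,2,4} splits into {2,4} and {1}.
Split {0,3} by δ(·,x) → {0} and {3}.
Split {2,4} by δ(·,y) → {2} and {4}.
No further refinement is possible. Final partition (5 blocks): {0} | {2} | {1} | {3} | {4}.

5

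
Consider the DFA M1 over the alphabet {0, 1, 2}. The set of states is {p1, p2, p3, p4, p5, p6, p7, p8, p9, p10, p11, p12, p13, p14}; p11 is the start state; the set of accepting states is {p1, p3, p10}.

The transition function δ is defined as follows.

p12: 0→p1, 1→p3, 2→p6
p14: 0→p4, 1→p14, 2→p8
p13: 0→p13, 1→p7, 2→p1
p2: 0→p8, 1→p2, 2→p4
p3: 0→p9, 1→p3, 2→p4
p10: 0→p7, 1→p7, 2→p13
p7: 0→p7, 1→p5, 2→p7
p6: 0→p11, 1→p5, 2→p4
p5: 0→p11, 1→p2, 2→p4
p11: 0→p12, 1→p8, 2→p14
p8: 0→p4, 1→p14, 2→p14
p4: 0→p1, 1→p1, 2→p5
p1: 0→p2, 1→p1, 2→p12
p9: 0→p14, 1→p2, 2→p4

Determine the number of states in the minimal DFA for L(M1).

States {p7,p10,p13} cannot be reached from the start state, so discard them.
Start with accepting vs non-accepting: {p1,p3} | {p2,p4,p5,p6,p8,p9,p11,p12,p14}.
On input 0, block {p2,p4,p5,p6,p8,p9,p11,p12,p14} splits into {p2,p5,p6,p8,p9,p11,p14} and {p4,p12}.
Refine {p2,p5,p6,p8,p9,p11,p14} on symbol 0: members go to different blocks, giving {p2,p5,p6,p9} and {p8,p11,p14}.
No further refinement is possible. Final partition (4 blocks): {p1,p3} | {p2,p5,p6,p9} | {p4,p12} | {p8,p11,p14}.

4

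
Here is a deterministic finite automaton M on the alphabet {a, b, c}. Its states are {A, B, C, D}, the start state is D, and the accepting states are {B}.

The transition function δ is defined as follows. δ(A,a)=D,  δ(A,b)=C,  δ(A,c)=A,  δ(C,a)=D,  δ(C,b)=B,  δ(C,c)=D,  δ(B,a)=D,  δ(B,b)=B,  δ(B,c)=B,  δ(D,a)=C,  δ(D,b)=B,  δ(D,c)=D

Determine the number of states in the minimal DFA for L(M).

First remove the unreachable states {A}; 3 states remain.
Initial partition by acceptance: {B} | {C,D}.
No further refinement is possible. Final partition (2 blocks): {B} | {C,D}.

2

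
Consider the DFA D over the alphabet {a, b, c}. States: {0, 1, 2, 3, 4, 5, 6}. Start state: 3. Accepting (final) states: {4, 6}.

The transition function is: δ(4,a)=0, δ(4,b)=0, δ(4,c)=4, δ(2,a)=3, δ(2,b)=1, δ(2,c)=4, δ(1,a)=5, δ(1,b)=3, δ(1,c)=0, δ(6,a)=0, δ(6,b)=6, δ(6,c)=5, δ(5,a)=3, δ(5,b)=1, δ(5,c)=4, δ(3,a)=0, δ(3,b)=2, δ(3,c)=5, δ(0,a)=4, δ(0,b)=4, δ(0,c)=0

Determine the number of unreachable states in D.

Starting at 3 and following transitions, the reachable set is {0, 1, 2, 3, 4, 5}. That leaves 6 unreachable — 1 in total.

1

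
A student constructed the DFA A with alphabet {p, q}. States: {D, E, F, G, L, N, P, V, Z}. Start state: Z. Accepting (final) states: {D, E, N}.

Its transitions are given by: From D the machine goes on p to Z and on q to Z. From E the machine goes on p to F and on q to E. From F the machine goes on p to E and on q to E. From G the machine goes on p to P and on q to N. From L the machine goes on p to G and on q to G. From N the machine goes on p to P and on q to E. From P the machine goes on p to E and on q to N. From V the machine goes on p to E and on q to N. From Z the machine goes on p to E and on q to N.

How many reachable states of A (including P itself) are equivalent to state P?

3

First remove the unreachable states {D,G,L,V}; 5 states remain.
Start with accepting vs non-accepting: {E,N} | {F,P,Z}.
No further refinement is possible. Final partition (2 blocks): {E,N} | {F,P,Z}.
State P belongs to the block {F,P,Z}, which has 3 states.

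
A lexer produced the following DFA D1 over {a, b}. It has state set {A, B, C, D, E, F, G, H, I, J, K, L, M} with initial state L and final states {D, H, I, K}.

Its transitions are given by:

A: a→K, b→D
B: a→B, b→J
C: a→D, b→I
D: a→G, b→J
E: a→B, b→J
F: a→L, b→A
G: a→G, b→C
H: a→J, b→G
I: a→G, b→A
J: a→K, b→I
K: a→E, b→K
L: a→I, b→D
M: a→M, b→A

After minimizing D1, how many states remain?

6

First remove the unreachable states {F,H,M}; 10 states remain.
Start with accepting vs non-accepting: {D,I,K} | {A,B,C,E,G,J,L}.
Refine {D,I,K} on symbol b: members go to different blocks, giving {D,I} and {K}.
Split {A,B,C,E,G,J,L} by δ(·,a) → {B,E,G} and {A,J} and {C,L}.
Refine {B,E,G} on symbol b: members go to different blocks, giving {B,E} and {G}.
No further refinement is possible. Final partition (6 blocks): {D,I} | {B,E} | {K} | {A,J} | {C,L} | {G}.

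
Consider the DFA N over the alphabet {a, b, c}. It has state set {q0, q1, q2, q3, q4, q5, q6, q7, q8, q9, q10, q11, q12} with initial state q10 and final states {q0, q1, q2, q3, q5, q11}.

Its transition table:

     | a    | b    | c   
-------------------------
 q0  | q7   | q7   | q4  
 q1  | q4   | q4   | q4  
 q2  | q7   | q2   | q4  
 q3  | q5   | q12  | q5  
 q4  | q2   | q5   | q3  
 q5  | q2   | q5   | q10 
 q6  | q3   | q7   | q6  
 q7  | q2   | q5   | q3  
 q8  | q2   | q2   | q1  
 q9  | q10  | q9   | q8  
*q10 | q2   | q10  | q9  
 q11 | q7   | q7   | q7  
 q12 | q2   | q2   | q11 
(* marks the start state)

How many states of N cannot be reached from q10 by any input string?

2

No path from q10 leads to q0, q6; the other 11 states are all reachable.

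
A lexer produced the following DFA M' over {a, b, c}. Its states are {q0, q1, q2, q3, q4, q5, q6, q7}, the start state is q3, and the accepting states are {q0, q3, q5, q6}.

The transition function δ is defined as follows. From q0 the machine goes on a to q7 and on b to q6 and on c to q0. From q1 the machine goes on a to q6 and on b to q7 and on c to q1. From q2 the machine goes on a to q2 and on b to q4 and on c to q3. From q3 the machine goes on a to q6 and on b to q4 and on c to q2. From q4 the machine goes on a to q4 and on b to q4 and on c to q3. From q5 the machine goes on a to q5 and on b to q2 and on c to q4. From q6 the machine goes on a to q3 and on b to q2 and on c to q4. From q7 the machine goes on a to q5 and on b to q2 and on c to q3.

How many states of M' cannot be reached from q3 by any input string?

4

No path from q3 leads to q0, q1, q5, q7; the other 4 states are all reachable.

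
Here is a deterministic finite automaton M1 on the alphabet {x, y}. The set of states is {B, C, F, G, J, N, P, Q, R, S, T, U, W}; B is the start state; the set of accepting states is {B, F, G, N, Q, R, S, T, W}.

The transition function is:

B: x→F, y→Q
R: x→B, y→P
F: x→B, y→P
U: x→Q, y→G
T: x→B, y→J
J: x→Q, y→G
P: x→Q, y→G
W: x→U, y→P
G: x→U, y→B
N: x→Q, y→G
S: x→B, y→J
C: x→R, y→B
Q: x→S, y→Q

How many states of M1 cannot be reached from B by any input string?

Starting at B and following transitions, the reachable set is {B, F, G, J, P, Q, S, U}. That leaves C, N, R, T, W unreachable — 5 in total.

5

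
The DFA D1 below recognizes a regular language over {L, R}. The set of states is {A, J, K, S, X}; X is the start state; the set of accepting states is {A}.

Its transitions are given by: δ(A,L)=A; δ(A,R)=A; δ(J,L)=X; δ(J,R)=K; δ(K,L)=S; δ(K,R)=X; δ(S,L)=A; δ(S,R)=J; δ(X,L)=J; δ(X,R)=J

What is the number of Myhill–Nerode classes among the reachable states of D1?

All states are reachable from the start state.
Start with accepting vs non-accepting: {A} | {J,K,S,X}.
Split {J,K,S,X} by δ(·,L) → {J,K,X} and {S}.
Refine {J,K,X} on symbol L: members go to different blocks, giving {J,X} and {K}.
On input R, block {J,X} splits into {J} and {X}.
Stable partition: {A} | {J} | {S} | {K} | {X} — 5 equivalence classes.

5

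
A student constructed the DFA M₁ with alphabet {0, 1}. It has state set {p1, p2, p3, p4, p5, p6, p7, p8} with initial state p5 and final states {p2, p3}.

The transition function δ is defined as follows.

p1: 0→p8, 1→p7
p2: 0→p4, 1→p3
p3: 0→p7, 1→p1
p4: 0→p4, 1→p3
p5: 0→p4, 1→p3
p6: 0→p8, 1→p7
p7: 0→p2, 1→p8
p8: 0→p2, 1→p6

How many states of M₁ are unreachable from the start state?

Every one of the 8 states is reachable from p5.

0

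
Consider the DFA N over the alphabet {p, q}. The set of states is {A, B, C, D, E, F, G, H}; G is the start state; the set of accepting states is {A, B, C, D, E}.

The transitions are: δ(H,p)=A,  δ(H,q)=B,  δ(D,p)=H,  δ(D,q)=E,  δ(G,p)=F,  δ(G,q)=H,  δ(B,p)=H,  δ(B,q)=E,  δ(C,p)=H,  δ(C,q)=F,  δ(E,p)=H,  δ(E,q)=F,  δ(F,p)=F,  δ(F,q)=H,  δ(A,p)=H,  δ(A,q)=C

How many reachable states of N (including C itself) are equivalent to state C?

2

Reachable states from the start: {A,B,C,E,F,G,H}. Unreachable: {D} — drop them.
P0 = {A,B,C,E} | {F,G,H}.
Split {A,B,C,E} by δ(·,q) → {A,B} and {C,E}.
On input p, block {F,G,H} splits into {F,G} and {H}.
No further refinement is possible. Final partition (4 blocks): {A,B} | {F,G} | {C,E} | {H}.
The equivalence class containing C is {C,E}, of size 2.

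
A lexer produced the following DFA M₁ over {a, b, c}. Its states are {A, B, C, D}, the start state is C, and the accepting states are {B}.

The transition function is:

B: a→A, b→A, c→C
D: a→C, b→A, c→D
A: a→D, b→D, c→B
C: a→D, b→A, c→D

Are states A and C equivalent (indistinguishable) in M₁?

No

All states are reachable from the start state.
Initial partition by acceptance: {B} | {A,C,D}.
Split {A,C,D} by δ(·,c) → {C,D} and {A}.
Stable partition: {B} | {C,D} | {A} — 3 equivalence classes.
A and C end up in different blocks, so they are distinguishable. For instance, the string 'c' is accepted from only A.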